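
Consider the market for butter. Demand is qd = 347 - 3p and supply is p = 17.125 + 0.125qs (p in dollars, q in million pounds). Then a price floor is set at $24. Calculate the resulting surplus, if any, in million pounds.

Rearranging supply gives qs = 8p - 137. In a free market, 347 - 3p = 8p - 137 gives the equilibrium p* = 44, q* = 215.
Since 24 is below p* = 44, the floor does not bind and the free-market outcome prevails.
Since the control does not bind, there is no surplus.

0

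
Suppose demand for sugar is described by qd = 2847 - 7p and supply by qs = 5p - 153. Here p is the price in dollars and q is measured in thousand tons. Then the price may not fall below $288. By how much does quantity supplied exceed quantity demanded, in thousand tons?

456

Without the control the market clears where 2847 - 7p = 5p - 153, i.e. p* = 250 and q* = 1097.
Because the floor (288) lies above the market-clearing price, it is binding.
At p = 288: qd = 2847 - 7·288 = 831 and qs = 5·288 - 153 = 1287.
Surplus = qs - qd = 1287 - 831 = 456.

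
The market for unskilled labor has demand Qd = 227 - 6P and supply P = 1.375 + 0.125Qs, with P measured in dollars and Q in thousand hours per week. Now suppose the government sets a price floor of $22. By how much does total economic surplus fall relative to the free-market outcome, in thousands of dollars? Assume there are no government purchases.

Rearranging supply gives Qs = 8P - 11. Without the control the market clears where 227 - 6P = 8P - 11, i.e. P* = 17 and Q* = 125.
Because the floor (22) lies above the market-clearing price, it is binding.
At P = 22: Qd = 227 - 6·22 = 95 and Qs = 8·22 - 11 = 165.
Quantity traded falls to 95. At Q = 95 the demand price is (227 - 95)/6 = 22 and the supply price is (11 + 95)/8 = 13.25.
Deadweight loss = ½ · (22 - 13.25) · (125 - 95) = ½ · 8.75 · 30 = 131.25.

131.25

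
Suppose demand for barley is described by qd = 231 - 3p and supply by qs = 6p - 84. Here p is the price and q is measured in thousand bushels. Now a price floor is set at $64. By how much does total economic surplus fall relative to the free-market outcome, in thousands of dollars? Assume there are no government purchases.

1892.25

Equilibrium: 231 - 3p = 6p - 84, so 315 = 9p and p* = 35, q* = 126.
The floor of 64 is above the equilibrium price 35, so it binds.
At p = 64: qd = 231 - 3·64 = 39 and qs = 6·64 - 84 = 300.
Quantity traded falls to 39. At q = 39 the demand price is (231 - 39)/3 = 64 and the supply price is (84 + 39)/6 = 20.5.
Deadweight loss = ½ · (64 - 20.5) · (126 - 39) = ½ · 43.5 · 87 = 1892.25.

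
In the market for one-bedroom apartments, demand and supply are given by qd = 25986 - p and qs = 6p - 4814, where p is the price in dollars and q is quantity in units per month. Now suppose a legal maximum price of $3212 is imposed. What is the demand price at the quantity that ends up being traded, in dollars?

11528

Without the control the market clears where 25986 - p = 6p - 4814, i.e. p* = 4400 and q* = 21586.
Because the ceiling (3212) lies below the market-clearing price, it is binding.
At p = 3212: qd = 25986 - 3212 = 22774 and qs = 6·3212 - 4814 = 14458.
Only 14458 units reach the market. On the demand curve, the marginal buyer's willingness to pay at q = 14458 is (25986 - 14458) = 11528.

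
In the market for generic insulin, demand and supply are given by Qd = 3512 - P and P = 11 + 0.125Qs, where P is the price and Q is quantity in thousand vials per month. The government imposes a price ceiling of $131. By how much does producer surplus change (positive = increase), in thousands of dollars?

-547684

Rearranging supply gives Qs = 8P - 88. In a free market, 3512 - P = 8P - 88 gives the equilibrium P* = 400, Q* = 3112.
Because the ceiling (131) lies below the market-clearing price, it is binding.
At P = 131: Qd = 3512 - 131 = 3381 and Qs = 8·131 - 88 = 960.
Producer surplus without the control is ½ · (400 - 11) · 3112 = 605284.
With the ceiling, producers sell 960 units at 131, so PS = ½ · (131 - 11) · 960 = 57600.
Change in producer surplus = 57600 - 605284 = -547684.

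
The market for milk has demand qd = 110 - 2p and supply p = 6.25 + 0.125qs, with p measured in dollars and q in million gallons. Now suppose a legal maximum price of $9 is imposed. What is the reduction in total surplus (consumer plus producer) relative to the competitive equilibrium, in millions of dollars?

980

Rearranging supply gives qs = 8p - 50. In a free market, 110 - 2p = 8p - 50 gives the equilibrium p* = 16, q* = 78.
Since 9 < 16, the ceiling is binding.
At p = 9: qd = 110 - 2·9 = 92 and qs = 8·9 - 50 = 22.
Quantity traded falls to 22. At q = 22 the demand price is (110 - 22)/2 = 44 and the supply price is (50 + 22)/8 = 9.
Deadweight loss = ½ · (44 - 9) · (78 - 22) = ½ · 35 · 56 = 980.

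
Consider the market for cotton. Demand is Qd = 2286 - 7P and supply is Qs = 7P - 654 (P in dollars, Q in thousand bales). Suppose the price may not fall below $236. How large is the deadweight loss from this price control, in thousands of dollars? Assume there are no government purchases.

Setting quantity demanded equal to quantity supplied, 2286 - 7P = 7P - 654, gives P* = 210 and Q* = 816.
Since 236 > 210, the floor is binding.
At P = 236: Qd = 2286 - 7·236 = 634 and Qs = 7·236 - 654 = 998.
Quantity traded falls to 634. At Q = 634 the demand price is (2286 - 634)/7 = 236 and the supply price is (654 + 634)/7 = 184.
Deadweight loss = ½ · (236 - 184) · (816 - 634) = ½ · 52 · 182 = 4732.

4732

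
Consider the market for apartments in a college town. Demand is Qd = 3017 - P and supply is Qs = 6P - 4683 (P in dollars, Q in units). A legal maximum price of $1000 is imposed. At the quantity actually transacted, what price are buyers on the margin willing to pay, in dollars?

Setting quantity demanded equal to quantity supplied, 3017 - P = 6P - 4683, gives P* = 1100 and Q* = 1917.
Since 1000 < 1100, the ceiling is binding.
At P = 1000: Qd = 3017 - 1000 = 2017 and Qs = 6·1000 - 4683 = 1317.
Only 1317 units reach the market. On the demand curve, the marginal buyer's willingness to pay at Q = 1317 is (3017 - 1317) = 1700.

1700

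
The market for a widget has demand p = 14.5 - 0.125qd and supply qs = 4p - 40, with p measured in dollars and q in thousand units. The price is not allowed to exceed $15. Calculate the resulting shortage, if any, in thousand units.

0

Rearranging demand gives qd = 116 - 8p. Equilibrium: 116 - 8p = 4p - 40, so 156 = 12p and p* = 13, q* = 12.
Since 15 is above p* = 13, the ceiling does not bind and the free-market outcome prevails.
Since the control does not bind, there is no shortage.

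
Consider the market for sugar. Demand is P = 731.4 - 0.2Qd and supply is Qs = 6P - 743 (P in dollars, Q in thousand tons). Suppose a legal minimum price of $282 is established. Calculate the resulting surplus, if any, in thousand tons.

0

Rearranging demand gives Qd = 3657 - 5P. Setting quantity demanded equal to quantity supplied, 3657 - 5P = 6P - 743, gives P* = 400 and Q* = 1657.
Since 282 is below P* = 400, the floor does not bind and the free-market outcome prevails.
Since the control does not bind, there is no surplus.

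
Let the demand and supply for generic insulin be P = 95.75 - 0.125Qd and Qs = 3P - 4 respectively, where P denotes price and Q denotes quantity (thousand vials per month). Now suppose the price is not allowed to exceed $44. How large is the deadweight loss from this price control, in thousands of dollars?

1394.25

Rearranging demand gives Qd = 766 - 8P. Setting quantity demanded equal to quantity supplied, 766 - 8P = 3P - 4, gives P* = 70 and Q* = 206.
Because the ceiling (44) lies below the market-clearing price, it is binding.
At P = 44: Qd = 766 - 8·44 = 414 and Qs = 3·44 - 4 = 128.
Quantity traded falls to 128. At Q = 128 the demand price is (766 - 128)/8 = 79.75 and the supply price is (4 + 128)/3 = 44.
Deadweight loss = ½ · (79.75 - 44) · (206 - 128) = ½ · 35.75 · 78 = 1394.25.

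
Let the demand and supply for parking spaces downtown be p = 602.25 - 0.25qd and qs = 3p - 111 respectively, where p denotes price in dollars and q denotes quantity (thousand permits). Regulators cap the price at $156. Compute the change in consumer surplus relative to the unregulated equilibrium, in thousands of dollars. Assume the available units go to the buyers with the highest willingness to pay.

Rearranging demand gives qd = 2409 - 4p. Setting quantity demanded equal to quantity supplied, 2409 - 4p = 3p - 111, gives p* = 360 and q* = 969.
Since 156 < 360, the ceiling is binding.
At p = 156: qd = 2409 - 4·156 = 1785 and qs = 3·156 - 111 = 357.
Consumer surplus without the control is ½ · (602.25 - 360) · 969 = 117370.125.
With the ceiling, 357 units are sold at 156 (assume they go to the highest-value buyers). The demand price at q = 357 is 513, so CS = ½ · [(602.25 - 156) + (513 - 156)] · 357 = 143380.125.
Change in consumer surplus = 143380.125 - 117370.125 = 26010.

26010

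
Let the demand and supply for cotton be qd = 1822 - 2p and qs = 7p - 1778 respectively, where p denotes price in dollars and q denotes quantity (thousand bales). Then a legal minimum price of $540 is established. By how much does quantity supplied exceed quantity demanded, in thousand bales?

In a free market, 1822 - 2p = 7p - 1778 gives the equilibrium p* = 400, q* = 1022.
Since 540 > 400, the floor is binding.
At p = 540: qd = 1822 - 2·540 = 742 and qs = 7·540 - 1778 = 2002.
Surplus = qs - qd = 2002 - 742 = 1260.

1260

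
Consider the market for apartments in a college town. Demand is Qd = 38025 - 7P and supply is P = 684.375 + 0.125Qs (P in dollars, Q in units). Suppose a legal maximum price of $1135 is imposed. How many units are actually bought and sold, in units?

3605

Rearranging supply gives Qs = 8P - 5475. Setting quantity demanded equal to quantity supplied, 38025 - 7P = 8P - 5475, gives P* = 2900 and Q* = 17725.
Because the ceiling (1135) lies below the market-clearing price, it is binding.
At P = 1135: Qd = 38025 - 7·1135 = 30080 and Qs = 8·1135 - 5475 = 3605.
The quantity actually transacted is the short side, supply: 3605.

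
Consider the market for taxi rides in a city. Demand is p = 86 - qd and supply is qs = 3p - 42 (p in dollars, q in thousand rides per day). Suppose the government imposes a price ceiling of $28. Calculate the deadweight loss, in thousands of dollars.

96

Rearranging demand gives qd = 86 - p. Without the control the market clears where 86 - p = 3p - 42, i.e. p* = 32 and q* = 54.
Since 28 < 32, the ceiling is binding.
At p = 28: qd = 86 - 28 = 58 and qs = 3·28 - 42 = 42.
Quantity traded falls to 42. At q = 42 the demand price is 86 - 42 = 44 and the supply price is (42 + 42)/3 = 28.
Deadweight loss = ½ · (44 - 28) · (54 - 42) = ½ · 16 · 12 = 96.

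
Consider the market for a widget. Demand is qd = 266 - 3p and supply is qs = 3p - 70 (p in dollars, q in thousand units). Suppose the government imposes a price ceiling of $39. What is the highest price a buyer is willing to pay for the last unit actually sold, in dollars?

Setting quantity demanded equal to quantity supplied, 266 - 3p = 3p - 70, gives p* = 56 and q* = 98.
Since 39 < 56, the ceiling is binding.
At p = 39: qd = 266 - 3·39 = 149 and qs = 3·39 - 70 = 47.
Only 47 units reach the market. On the demand curve, the marginal buyer's willingness to pay at q = 47 is (266 - 47)/3 = 73.

73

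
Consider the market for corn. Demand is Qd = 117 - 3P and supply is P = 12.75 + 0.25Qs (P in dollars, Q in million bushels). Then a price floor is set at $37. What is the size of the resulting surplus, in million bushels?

Rearranging supply gives Qs = 4P - 51. In a free market, 117 - 3P = 4P - 51 gives the equilibrium P* = 24, Q* = 45.
Since 37 > 24, the floor is binding.
At P = 37: Qd = 117 - 3·37 = 6 and Qs = 4·37 - 51 = 97.
Surplus = Qs - Qd = 97 - 6 = 91.

91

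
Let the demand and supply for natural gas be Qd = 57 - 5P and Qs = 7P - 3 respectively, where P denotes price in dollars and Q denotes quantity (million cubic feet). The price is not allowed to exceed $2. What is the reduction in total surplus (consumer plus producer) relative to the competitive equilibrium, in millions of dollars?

75.6

Without the control the market clears where 57 - 5P = 7P - 3, i.e. P* = 5 and Q* = 32.
Since 2 < 5, the ceiling is binding.
At P = 2: Qd = 57 - 5·2 = 47 and Qs = 7·2 - 3 = 11.
Quantity traded falls to 11. At Q = 11 the demand price is (57 - 11)/5 = 9.2 and the supply price is (3 + 11)/7 = 2.
Deadweight loss = ½ · (9.2 - 2) · (32 - 11) = ½ · 7.2 · 21 = 75.6.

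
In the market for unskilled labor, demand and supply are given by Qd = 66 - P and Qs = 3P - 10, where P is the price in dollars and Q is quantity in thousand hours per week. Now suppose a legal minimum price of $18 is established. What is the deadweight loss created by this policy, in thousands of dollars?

0

Without the control the market clears where 66 - P = 3P - 10, i.e. P* = 19 and Q* = 47.
The floor of 18 is below the equilibrium price 19, so it is not binding; the market clears at P* = 19, Q* = 47.
Since the control does not bind, no trades are prevented and deadweight loss is zero.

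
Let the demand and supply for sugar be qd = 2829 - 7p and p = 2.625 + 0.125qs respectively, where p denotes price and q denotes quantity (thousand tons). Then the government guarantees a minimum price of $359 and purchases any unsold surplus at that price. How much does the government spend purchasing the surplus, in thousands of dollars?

Rearranging supply gives qs = 8p - 21. Setting quantity demanded equal to quantity supplied, 2829 - 7p = 8p - 21, gives p* = 190 and q* = 1499.
The floor of 359 is above the equilibrium price 190, so it binds.
At p = 359: qd = 2829 - 7·359 = 316 and qs = 8·359 - 21 = 2851.
Surplus = qs - qd = 2535.
Government expenditure = surplus × support price = 2535 × 359 = 910065.

910065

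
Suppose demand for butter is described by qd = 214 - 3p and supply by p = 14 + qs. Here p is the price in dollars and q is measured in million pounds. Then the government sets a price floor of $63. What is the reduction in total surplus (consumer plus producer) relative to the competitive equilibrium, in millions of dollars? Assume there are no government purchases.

216

Rearranging supply gives qs = p - 14. Equilibrium: 214 - 3p = p - 14, so 228 = 4p and p* = 57, q* = 43.
The floor of 63 is above the equilibrium price 57, so it binds.
At p = 63: qd = 214 - 3·63 = 25 and qs = 63 - 14 = 49.
Quantity traded falls to 25. At q = 25 the demand price is (214 - 25)/3 = 63 and the supply price is 14 + 25 = 39.
Deadweight loss = ½ · (63 - 39) · (43 - 25) = ½ · 24 · 18 = 216.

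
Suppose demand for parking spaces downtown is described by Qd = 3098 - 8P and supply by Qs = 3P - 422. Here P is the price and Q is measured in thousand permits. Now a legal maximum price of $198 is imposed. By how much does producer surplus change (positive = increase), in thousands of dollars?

-43310

In a free market, 3098 - 8P = 3P - 422 gives the equilibrium P* = 320, Q* = 538.
Since 198 < 320, the ceiling is binding.
At P = 198: Qd = 3098 - 8·198 = 1514 and Qs = 3·198 - 422 = 172.
Producer surplus without the control is ½ · (320 - 422/3) · 538 = 144722/3.
With the ceiling, producers sell 172 units at 198, so PS = ½ · (198 - 422/3) · 172 = 14792/3.
Change in producer surplus = 14792/3 - 144722/3 = -43310.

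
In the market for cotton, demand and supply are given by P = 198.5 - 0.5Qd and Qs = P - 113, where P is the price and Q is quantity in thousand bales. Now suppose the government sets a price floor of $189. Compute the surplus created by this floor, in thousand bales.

Rearranging demand gives Qd = 397 - 2P. Without the control the market clears where 397 - 2P = P - 113, i.e. P* = 170 and Q* = 57.
The floor of 189 is above the equilibrium price 170, so it binds.
At P = 189: Qd = 397 - 2·189 = 19 and Qs = 189 - 113 = 76.
Surplus = Qs - Qd = 76 - 19 = 57.

57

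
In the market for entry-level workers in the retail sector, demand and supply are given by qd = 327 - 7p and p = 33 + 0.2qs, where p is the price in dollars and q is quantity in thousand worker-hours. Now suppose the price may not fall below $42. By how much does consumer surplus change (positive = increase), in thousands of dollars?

-36.5

Rearranging supply gives qs = 5p - 165. Equilibrium: 327 - 7p = 5p - 165, so 492 = 12p and p* = 41, q* = 40.
Because the floor (42) lies above the market-clearing price, it is binding.
At p = 42: qd = 327 - 7·42 = 33 and qs = 5·42 - 165 = 45.
Consumer surplus without the control is ½ · (327/7 - 41) · 40 = 800/7.
With the floor, consumers buy 33 units at 42, so CS = ½ · (327/7 - 42) · 33 = 1089/14.
Change in consumer surplus = 1089/14 - 800/7 = -36.5.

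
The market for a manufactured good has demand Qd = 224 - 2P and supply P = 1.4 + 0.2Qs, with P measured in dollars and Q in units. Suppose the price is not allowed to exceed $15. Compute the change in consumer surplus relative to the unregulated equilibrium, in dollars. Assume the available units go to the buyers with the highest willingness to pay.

Rearranging supply gives Qs = 5P - 7. Setting quantity demanded equal to quantity supplied, 224 - 2P = 5P - 7, gives P* = 33 and Q* = 158.
The ceiling of 15 is below the equilibrium price 33, so it binds.
At P = 15: Qd = 224 - 2·15 = 194 and Qs = 5·15 - 7 = 68.
Consumer surplus without the control is ½ · (112 - 33) · 158 = 6241.
With the ceiling, 68 units are sold at 15 (assume they go to the highest-value buyers). The demand price at Q = 68 is 78, so CS = ½ · [(112 - 15) + (78 - 15)] · 68 = 5440.
Change in consumer surplus = 5440 - 6241 = -801.

-801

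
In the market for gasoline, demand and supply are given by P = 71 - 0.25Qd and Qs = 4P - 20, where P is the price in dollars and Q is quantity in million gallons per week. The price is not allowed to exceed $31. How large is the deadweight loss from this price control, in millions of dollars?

Rearranging demand gives Qd = 284 - 4P. Without the control the market clears where 284 - 4P = 4P - 20, i.e. P* = 38 and Q* = 132.
The ceiling of 31 is below the equilibrium price 38, so it binds.
At P = 31: Qd = 284 - 4·31 = 160 and Qs = 4·31 - 20 = 104.
Quantity traded falls to 104. At Q = 104 the demand price is (284 - 104)/4 = 45 and the supply price is (20 + 104)/4 = 31.
Deadweight loss = ½ · (45 - 31) · (132 - 104) = ½ · 14 · 28 = 196.

196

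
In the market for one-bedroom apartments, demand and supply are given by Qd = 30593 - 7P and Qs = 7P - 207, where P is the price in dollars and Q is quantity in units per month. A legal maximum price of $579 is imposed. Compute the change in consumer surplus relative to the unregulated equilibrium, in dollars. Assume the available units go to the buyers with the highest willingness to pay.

In a free market, 30593 - 7P = 7P - 207 gives the equilibrium P* = 2200, Q* = 15193.
The ceiling of 579 is below the equilibrium price 2200, so it binds.
At P = 579: Qd = 30593 - 7·579 = 26540 and Qs = 7·579 - 207 = 3846.
Consumer surplus without the control is ½ · (30593/7 - 2200) · 15193 = 230827249/14.
With the ceiling, 3846 units are sold at 579 (assume they go to the highest-value buyers). The demand price at Q = 3846 is 3821, so CS = ½ · [(30593/7 - 579) + (3821 - 579)] · 3846 = 94676982/7.
Change in consumer surplus = 94676982/7 - 230827249/14 = -2962377.5.

-2962377.5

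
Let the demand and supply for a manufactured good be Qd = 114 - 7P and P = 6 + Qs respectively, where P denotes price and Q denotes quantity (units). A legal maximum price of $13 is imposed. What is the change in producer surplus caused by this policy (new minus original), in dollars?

-16

Rearranging supply gives Qs = P - 6. In a free market, 114 - 7P = P - 6 gives the equilibrium P* = 15, Q* = 9.
Because the ceiling (13) lies below the market-clearing price, it is binding.
At P = 13: Qd = 114 - 7·13 = 23 and Qs = 13 - 6 = 7.
Producer surplus without the control is ½ · (15 - 6) · 9 = 40.5.
With the ceiling, producers sell 7 units at 13, so PS = ½ · (13 - 6) · 7 = 24.5.
Change in producer surplus = 24.5 - 40.5 = -16.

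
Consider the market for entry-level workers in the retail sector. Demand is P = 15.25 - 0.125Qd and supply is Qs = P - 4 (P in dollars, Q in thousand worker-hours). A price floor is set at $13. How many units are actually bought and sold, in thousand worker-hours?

Rearranging demand gives Qd = 122 - 8P. Equilibrium: 122 - 8P = P - 4, so 126 = 9P and P* = 14, Q* = 10.
Since 13 is below P* = 14, the floor does not bind and the free-market outcome prevails.

10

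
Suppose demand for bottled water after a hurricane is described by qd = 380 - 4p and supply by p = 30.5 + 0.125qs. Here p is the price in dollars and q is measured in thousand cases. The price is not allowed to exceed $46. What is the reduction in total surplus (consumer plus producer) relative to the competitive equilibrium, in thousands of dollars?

Rearranging supply gives qs = 8p - 244. In a free market, 380 - 4p = 8p - 244 gives the equilibrium p* = 52, q* = 172.
Since 46 < 52, the ceiling is binding.
At p = 46: qd = 380 - 4·46 = 196 and qs = 8·46 - 244 = 124.
Quantity traded falls to 124. At q = 124 the demand price is (380 - 124)/4 = 64 and the supply price is (244 + 124)/8 = 46.
Deadweight loss = ½ · (64 - 46) · (172 - 124) = ½ · 18 · 48 = 432.

432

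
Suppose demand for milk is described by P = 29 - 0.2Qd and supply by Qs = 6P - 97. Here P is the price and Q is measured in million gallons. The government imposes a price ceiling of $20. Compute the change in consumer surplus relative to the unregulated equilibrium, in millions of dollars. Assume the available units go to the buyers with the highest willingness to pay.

Rearranging demand gives Qd = 145 - 5P. In a free market, 145 - 5P = 6P - 97 gives the equilibrium P* = 22, Q* = 35.
Because the ceiling (20) lies below the market-clearing price, it is binding.
At P = 20: Qd = 145 - 5·20 = 45 and Qs = 6·20 - 97 = 23.
Consumer surplus without the control is ½ · (29 - 22) · 35 = 122.5.
With the ceiling, 23 units are sold at 20 (assume they go to the highest-value buyers). The demand price at Q = 23 is 24.4, so CS = ½ · [(29 - 20) + (24.4 - 20)] · 23 = 154.1.
Change in consumer surplus = 154.1 - 122.5 = 31.6.

31.6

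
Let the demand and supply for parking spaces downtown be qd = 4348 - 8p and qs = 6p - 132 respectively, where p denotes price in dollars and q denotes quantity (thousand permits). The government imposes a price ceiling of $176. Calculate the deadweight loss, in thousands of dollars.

108864

In a free market, 4348 - 8p = 6p - 132 gives the equilibrium p* = 320, q* = 1788.
Since 176 < 320, the ceiling is binding.
At p = 176: qd = 4348 - 8·176 = 2940 and qs = 6·176 - 132 = 924.
Quantity traded falls to 924. At q = 924 the demand price is (4348 - 924)/8 = 428 and the supply price is (132 + 924)/6 = 176.
Deadweight loss = ½ · (428 - 176) · (1788 - 924) = ½ · 252 · 864 = 108864.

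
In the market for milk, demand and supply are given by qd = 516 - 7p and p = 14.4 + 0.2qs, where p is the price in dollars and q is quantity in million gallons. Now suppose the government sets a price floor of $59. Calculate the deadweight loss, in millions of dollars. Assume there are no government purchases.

840

Rearranging supply gives qs = 5p - 72. Without the control the market clears where 516 - 7p = 5p - 72, i.e. p* = 49 and q* = 173.
Since 59 > 49, the floor is binding.
At p = 59: qd = 516 - 7·59 = 103 and qs = 5·59 - 72 = 223.
Quantity traded falls to 103. At q = 103 the demand price is (516 - 103)/7 = 59 and the supply price is (72 + 103)/5 = 35.
Deadweight loss = ½ · (59 - 35) · (173 - 103) = ½ · 24 · 70 = 840.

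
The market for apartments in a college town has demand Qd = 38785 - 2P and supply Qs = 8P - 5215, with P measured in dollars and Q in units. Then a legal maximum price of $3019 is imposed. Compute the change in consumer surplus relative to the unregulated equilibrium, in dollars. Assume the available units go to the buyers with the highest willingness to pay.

-4362579

Without the control the market clears where 38785 - 2P = 8P - 5215, i.e. P* = 4400 and Q* = 29985.
Because the ceiling (3019) lies below the market-clearing price, it is binding.
At P = 3019: Qd = 38785 - 2·3019 = 32747 and Qs = 8·3019 - 5215 = 18937.
Consumer surplus without the control is ½ · (19392.5 - 4400) · 29985 = 224775056.25.
With the ceiling, 18937 units are sold at 3019 (assume they go to the highest-value buyers). The demand price at Q = 18937 is 9924, so CS = ½ · [(19392.5 - 3019) + (9924 - 3019)] · 18937 = 220412477.25.
Change in consumer surplus = 220412477.25 - 224775056.25 = -4362579.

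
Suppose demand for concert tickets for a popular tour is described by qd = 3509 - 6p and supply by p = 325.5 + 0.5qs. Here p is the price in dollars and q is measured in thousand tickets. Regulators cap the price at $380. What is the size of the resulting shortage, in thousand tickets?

Rearranging supply gives qs = 2p - 651. In a free market, 3509 - 6p = 2p - 651 gives the equilibrium p* = 520, q* = 389.
Since 380 < 520, the ceiling is binding.
At p = 380: qd = 3509 - 6·380 = 1229 and qs = 2·380 - 651 = 109.
Shortage = qd - qs = 1229 - 109 = 1120.

1120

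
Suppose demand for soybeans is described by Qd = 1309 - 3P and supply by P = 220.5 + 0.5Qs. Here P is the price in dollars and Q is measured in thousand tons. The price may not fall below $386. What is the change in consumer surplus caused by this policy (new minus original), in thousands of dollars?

Rearranging supply gives Qs = 2P - 441. Equilibrium: 1309 - 3P = 2P - 441, so 1750 = 5P and P* = 350, Q* = 259.
The floor of 386 is above the equilibrium price 350, so it binds.
At P = 386: Qd = 1309 - 3·386 = 151 and Qs = 2·386 - 441 = 331.
Consumer surplus without the control is ½ · (1309/3 - 350) · 259 = 67081/6.
With the floor, consumers buy 151 units at 386, so CS = ½ · (1309/3 - 386) · 151 = 22801/6.
Change in consumer surplus = 22801/6 - 67081/6 = -7380.

-7380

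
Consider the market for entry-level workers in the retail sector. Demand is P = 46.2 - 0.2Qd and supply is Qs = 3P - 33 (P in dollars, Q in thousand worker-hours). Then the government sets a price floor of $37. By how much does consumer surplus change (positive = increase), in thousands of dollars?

-224

Rearranging demand gives Qd = 231 - 5P. Equilibrium: 231 - 5P = 3P - 33, so 264 = 8P and P* = 33, Q* = 66.
The floor of 37 is above the equilibrium price 33, so it binds.
At P = 37: Qd = 231 - 5·37 = 46 and Qs = 3·37 - 33 = 78.
Consumer surplus without the control is ½ · (46.2 - 33) · 66 = 435.6.
With the floor, consumers buy 46 units at 37, so CS = ½ · (46.2 - 37) · 46 = 211.6.
Change in consumer surplus = 211.6 - 435.6 = -224.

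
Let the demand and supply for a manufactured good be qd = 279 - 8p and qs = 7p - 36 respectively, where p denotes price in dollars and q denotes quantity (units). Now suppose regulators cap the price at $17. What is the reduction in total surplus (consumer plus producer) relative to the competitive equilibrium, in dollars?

105

Setting quantity demanded equal to quantity supplied, 279 - 8p = 7p - 36, gives p* = 21 and q* = 111.
Because the ceiling (17) lies below the market-clearing price, it is binding.
At p = 17: qd = 279 - 8·17 = 143 and qs = 7·17 - 36 = 83.
Quantity traded falls to 83. At q = 83 the demand price is (279 - 83)/8 = 24.5 and the supply price is (36 + 83)/7 = 17.
Deadweight loss = ½ · (24.5 - 17) · (111 - 83) = ½ · 7.5 · 28 = 105.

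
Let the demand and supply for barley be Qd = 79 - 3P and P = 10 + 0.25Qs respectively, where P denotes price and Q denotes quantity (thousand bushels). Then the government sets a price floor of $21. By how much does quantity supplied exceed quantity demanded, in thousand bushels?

Rearranging supply gives Qs = 4P - 40. Without the control the market clears where 79 - 3P = 4P - 40, i.e. P* = 17 and Q* = 28.
The floor of 21 is above the equilibrium price 17, so it binds.
At P = 21: Qd = 79 - 3·21 = 16 and Qs = 4·21 - 40 = 44.
Surplus = Qs - Qd = 44 - 16 = 28.

28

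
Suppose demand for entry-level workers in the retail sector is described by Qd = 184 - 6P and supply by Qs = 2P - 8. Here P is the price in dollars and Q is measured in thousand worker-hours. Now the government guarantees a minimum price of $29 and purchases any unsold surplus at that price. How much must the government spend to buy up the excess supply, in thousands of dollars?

Setting quantity demanded equal to quantity supplied, 184 - 6P = 2P - 8, gives P* = 24 and Q* = 40.
Because the floor (29) lies above the market-clearing price, it is binding.
At P = 29: Qd = 184 - 6·29 = 10 and Qs = 2·29 - 8 = 50.
Surplus = Qs - Qd = 40.
Government expenditure = surplus × support price = 40 × 29 = 1160.

1160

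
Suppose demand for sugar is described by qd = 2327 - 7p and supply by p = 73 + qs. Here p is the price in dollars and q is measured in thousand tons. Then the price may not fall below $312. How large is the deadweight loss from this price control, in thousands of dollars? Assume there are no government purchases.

Rearranging supply gives qs = p - 73. In a free market, 2327 - 7p = p - 73 gives the equilibrium p* = 300, q* = 227.
Since 312 > 300, the floor is binding.
At p = 312: qd = 2327 - 7·312 = 143 and qs = 312 - 73 = 239.
Quantity traded falls to 143. At q = 143 the demand price is (2327 - 143)/7 = 312 and the supply price is 73 + 143 = 216.
Deadweight loss = ½ · (312 - 216) · (227 - 143) = ½ · 96 · 84 = 4032.

4032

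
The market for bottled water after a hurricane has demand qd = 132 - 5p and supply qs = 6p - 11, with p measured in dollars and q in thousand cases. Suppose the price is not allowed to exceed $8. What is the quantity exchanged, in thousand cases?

In a free market, 132 - 5p = 6p - 11 gives the equilibrium p* = 13, q* = 67.
Because the ceiling (8) lies below the market-clearing price, it is binding.
At p = 8: qd = 132 - 5·8 = 92 and qs = 6·8 - 11 = 37.
The quantity actually transacted is the short side, supply: 37.

37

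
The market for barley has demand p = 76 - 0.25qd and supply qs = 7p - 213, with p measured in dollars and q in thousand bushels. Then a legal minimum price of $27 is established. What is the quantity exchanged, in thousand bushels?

Rearranging demand gives qd = 304 - 4p. Equilibrium: 304 - 4p = 7p - 213, so 517 = 11p and p* = 47, q* = 116.
Since 27 is below p* = 47, the floor does not bind and the free-market outcome prevails.

116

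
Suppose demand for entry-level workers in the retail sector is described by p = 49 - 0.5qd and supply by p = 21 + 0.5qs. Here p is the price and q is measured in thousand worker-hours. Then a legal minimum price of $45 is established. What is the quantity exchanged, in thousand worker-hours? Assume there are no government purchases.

8

Rearranging demand gives qd = 98 - 2p; rearranging supply gives qs = 2p - 42. Without the control the market clears where 98 - 2p = 2p - 42, i.e. p* = 35 and q* = 28.
Since 45 > 35, the floor is binding.
At p = 45: qd = 98 - 2·45 = 8 and qs = 2·45 - 42 = 48.
The quantity actually transacted is the short side, demand: 8.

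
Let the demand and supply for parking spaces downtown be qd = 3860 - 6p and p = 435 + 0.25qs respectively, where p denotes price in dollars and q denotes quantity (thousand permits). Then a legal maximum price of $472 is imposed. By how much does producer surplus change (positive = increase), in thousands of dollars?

-28512

Rearranging supply gives qs = 4p - 1740. Equilibrium: 3860 - 6p = 4p - 1740, so 5600 = 10p and p* = 560, q* = 500.
Because the ceiling (472) lies below the market-clearing price, it is binding.
At p = 472: qd = 3860 - 6·472 = 1028 and qs = 4·472 - 1740 = 148.
Producer surplus without the control is ½ · (560 - 435) · 500 = 31250.
With the ceiling, producers sell 148 units at 472, so PS = ½ · (472 - 435) · 148 = 2738.
Change in producer surplus = 2738 - 31250 = -28512.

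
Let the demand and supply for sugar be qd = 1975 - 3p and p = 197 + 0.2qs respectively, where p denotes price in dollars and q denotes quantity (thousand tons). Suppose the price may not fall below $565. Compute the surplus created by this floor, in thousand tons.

1560

Rearranging supply gives qs = 5p - 985. In a free market, 1975 - 3p = 5p - 985 gives the equilibrium p* = 370, q* = 865.
Because the floor (565) lies above the market-clearing price, it is binding.
At p = 565: qd = 1975 - 3·565 = 280 and qs = 5·565 - 985 = 1840.
Surplus = qs - qd = 1840 - 280 = 1560.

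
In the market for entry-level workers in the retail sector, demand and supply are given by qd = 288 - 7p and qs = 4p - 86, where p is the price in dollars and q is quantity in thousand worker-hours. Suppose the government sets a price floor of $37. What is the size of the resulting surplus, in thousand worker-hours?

Without the control the market clears where 288 - 7p = 4p - 86, i.e. p* = 34 and q* = 50.
Because the floor (37) lies above the market-clearing price, it is binding.
At p = 37: qd = 288 - 7·37 = 29 and qs = 4·37 - 86 = 62.
Surplus = qs - qd = 62 - 29 = 33.

33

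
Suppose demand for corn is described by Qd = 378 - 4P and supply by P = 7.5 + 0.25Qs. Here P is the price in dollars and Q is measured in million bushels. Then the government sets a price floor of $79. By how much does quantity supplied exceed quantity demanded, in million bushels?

Rearranging supply gives Qs = 4P - 30. In a free market, 378 - 4P = 4P - 30 gives the equilibrium P* = 51, Q* = 174.
The floor of 79 is above the equilibrium price 51, so it binds.
At P = 79: Qd = 378 - 4·79 = 62 and Qs = 4·79 - 30 = 286.
Surplus = Qs - Qd = 286 - 62 = 224.

224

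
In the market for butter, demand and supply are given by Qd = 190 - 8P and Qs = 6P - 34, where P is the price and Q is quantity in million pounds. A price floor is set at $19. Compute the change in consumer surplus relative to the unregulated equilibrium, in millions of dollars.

Without the control the market clears where 190 - 8P = 6P - 34, i.e. P* = 16 and Q* = 62.
The floor of 19 is above the equilibrium price 16, so it binds.
At P = 19: Qd = 190 - 8·19 = 38 and Qs = 6·19 - 34 = 80.
Consumer surplus without the control is ½ · (23.75 - 16) · 62 = 240.25.
With the floor, consumers buy 38 units at 19, so CS = ½ · (23.75 - 19) · 38 = 90.25.
Change in consumer surplus = 90.25 - 240.25 = -150.

-150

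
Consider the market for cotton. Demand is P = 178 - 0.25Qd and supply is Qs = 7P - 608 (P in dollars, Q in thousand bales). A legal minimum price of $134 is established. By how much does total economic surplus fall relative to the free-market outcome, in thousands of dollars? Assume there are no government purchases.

Rearranging demand gives Qd = 712 - 4P. Without the control the market clears where 712 - 4P = 7P - 608, i.e. P* = 120 and Q* = 232.
Since 134 > 120, the floor is binding.
At P = 134: Qd = 712 - 4·134 = 176 and Qs = 7·134 - 608 = 330.
Quantity traded falls to 176. At Q = 176 the demand price is (712 - 176)/4 = 134 and the supply price is (608 + 176)/7 = 112.
Deadweight loss = ½ · (134 - 112) · (232 - 176) = ½ · 22 · 56 = 616.

616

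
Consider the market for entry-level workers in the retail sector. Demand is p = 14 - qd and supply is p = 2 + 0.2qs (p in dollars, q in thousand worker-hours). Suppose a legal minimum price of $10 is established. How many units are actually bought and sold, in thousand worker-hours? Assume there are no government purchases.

4

Rearranging demand gives qd = 14 - p; rearranging supply gives qs = 5p - 10. Without the control the market clears where 14 - p = 5p - 10, i.e. p* = 4 and q* = 10.
Because the floor (10) lies above the market-clearing price, it is binding.
At p = 10: qd = 14 - 10 = 4 and qs = 5·10 - 10 = 40.
The quantity actually transacted is the short side, demand: 4.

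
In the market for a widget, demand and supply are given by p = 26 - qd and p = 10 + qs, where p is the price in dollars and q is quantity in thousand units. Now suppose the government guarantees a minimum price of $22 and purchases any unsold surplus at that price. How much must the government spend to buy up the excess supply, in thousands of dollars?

Rearranging demand gives qd = 26 - p; rearranging supply gives qs = p - 10. Setting quantity demanded equal to quantity supplied, 26 - p = p - 10, gives p* = 18 and q* = 8.
Since 22 > 18, the floor is binding.
At p = 22: qd = 26 - 22 = 4 and qs = 22 - 10 = 12.
Surplus = qs - qd = 8.
Government expenditure = surplus × support price = 8 × 22 = 176.

176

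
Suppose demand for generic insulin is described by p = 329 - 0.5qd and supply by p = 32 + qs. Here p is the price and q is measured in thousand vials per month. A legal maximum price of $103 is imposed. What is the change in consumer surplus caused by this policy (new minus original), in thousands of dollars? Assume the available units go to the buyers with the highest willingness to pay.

Rearranging demand gives qd = 658 - 2p; rearranging supply gives qs = p - 32. Without the control the market clears where 658 - 2p = p - 32, i.e. p* = 230 and q* = 198.
Because the ceiling (103) lies below the market-clearing price, it is binding.
At p = 103: qd = 658 - 2·103 = 452 and qs = 103 - 32 = 71.
Consumer surplus without the control is ½ · (329 - 230) · 198 = 9801.
With the ceiling, 71 units are sold at 103 (assume they go to the highest-value buyers). The demand price at q = 71 is 293.5, so CS = ½ · [(329 - 103) + (293.5 - 103)] · 71 = 14785.75.
Change in consumer surplus = 14785.75 - 9801 = 4984.75.

4984.75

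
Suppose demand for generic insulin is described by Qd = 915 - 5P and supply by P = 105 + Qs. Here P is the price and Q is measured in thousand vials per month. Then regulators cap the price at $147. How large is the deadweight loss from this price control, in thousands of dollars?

Rearranging supply gives Qs = P - 105. In a free market, 915 - 5P = P - 105 gives the equilibrium P* = 170, Q* = 65.
Since 147 < 170, the ceiling is binding.
At P = 147: Qd = 915 - 5·147 = 180 and Qs = 147 - 105 = 42.
Quantity traded falls to 42. At Q = 42 the demand price is (915 - 42)/5 = 174.6 and the supply price is 105 + 42 = 147.
Deadweight loss = ½ · (174.6 - 147) · (65 - 42) = ½ · 27.6 · 23 = 317.4.

317.4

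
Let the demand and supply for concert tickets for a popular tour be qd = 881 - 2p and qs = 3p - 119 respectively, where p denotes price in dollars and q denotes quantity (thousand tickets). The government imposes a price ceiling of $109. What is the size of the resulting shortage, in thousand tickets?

Equilibrium: 881 - 2p = 3p - 119, so 1000 = 5p and p* = 200, q* = 481.
The ceiling of 109 is below the equilibrium price 200, so it binds.
At p = 109: qd = 881 - 2·109 = 663 and qs = 3·109 - 119 = 208.
Shortage = qd - qs = 663 - 208 = 455.

455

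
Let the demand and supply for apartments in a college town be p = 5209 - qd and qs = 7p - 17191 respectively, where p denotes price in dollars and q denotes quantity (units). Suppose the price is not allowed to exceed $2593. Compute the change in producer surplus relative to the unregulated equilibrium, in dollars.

-348691.5

Rearranging demand gives qd = 5209 - p. Without the control the market clears where 5209 - p = 7p - 17191, i.e. p* = 2800 and q* = 2409.
Since 2593 < 2800, the ceiling is binding.
At p = 2593: qd = 5209 - 2593 = 2616 and qs = 7·2593 - 17191 = 960.
Producer surplus without the control is ½ · (2800 - 17191/7) · 2409 = 5803281/14.
With the ceiling, producers sell 960 units at 2593, so PS = ½ · (2593 - 17191/7) · 960 = 460800/7.
Change in producer surplus = 460800/7 - 5803281/14 = -348691.5.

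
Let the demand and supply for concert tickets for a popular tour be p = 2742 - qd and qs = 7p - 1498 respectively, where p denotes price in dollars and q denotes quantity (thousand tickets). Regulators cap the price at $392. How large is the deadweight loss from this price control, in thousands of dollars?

Rearranging demand gives qd = 2742 - p. Setting quantity demanded equal to quantity supplied, 2742 - p = 7p - 1498, gives p* = 530 and q* = 2212.
The ceiling of 392 is below the equilibrium price 530, so it binds.
At p = 392: qd = 2742 - 392 = 2350 and qs = 7·392 - 1498 = 1246.
Quantity traded falls to 1246. At q = 1246 the demand price is 2742 - 1246 = 1496 and the supply price is (1498 + 1246)/7 = 392.
Deadweight loss = ½ · (1496 - 392) · (2212 - 1246) = ½ · 1104 · 966 = 533232.

533232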